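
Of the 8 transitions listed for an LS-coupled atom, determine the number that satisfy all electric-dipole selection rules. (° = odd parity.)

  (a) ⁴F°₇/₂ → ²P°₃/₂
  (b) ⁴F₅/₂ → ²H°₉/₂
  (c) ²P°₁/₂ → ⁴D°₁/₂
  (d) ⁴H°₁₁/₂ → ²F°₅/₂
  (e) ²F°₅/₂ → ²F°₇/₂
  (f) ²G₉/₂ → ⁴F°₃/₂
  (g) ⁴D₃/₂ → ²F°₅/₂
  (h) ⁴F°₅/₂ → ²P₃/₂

(a) forbidden (parity, ΔS, ΔL, ΔJ fail)
(b) forbidden (ΔS, ΔL, ΔJ fail)
(c) forbidden (parity, ΔS fail)
(d) forbidden (parity, ΔS, ΔL, ΔJ fail)
(e) forbidden (parity fails)
(f) forbidden (ΔS, ΔJ fail)
(g) forbidden (ΔS fails)
(h) forbidden (ΔS, ΔL fail)
Total allowed: 0 of 8.

0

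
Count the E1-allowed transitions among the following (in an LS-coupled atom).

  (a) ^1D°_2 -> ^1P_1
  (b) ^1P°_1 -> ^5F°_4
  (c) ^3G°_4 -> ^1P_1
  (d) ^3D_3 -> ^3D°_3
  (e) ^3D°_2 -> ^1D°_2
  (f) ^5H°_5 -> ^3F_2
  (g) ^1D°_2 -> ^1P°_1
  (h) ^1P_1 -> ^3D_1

(a) allowed
(b) forbidden (parity, ΔS, ΔL, ΔJ fail)
(c) forbidden (ΔS, ΔL, ΔJ fail)
(d) allowed
(e) forbidden (parity, ΔS fail)
(f) forbidden (ΔS, ΔL, ΔJ fail)
(g) forbidden (parity fails)
(h) forbidden (parity, ΔS fail)
Total allowed: 2 of 8.

2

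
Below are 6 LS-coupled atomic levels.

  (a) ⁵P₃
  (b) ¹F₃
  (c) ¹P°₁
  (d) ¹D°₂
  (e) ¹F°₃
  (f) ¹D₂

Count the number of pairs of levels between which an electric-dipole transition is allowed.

5

(a)–(b): forbidden (parity, ΔS, ΔL).
(a)–(c): forbidden (ΔS, ΔJ).
(a)–(d): forbidden (ΔS).
(a)–(e): forbidden (ΔS, ΔL).
(a)–(f): forbidden (parity, ΔS).
(b)–(c): forbidden (ΔL, ΔJ).
(b)–(d): allowed.
(b)–(e): allowed.
(b)–(f): forbidden (parity).
(c)–(d): forbidden (parity).
(c)–(e): forbidden (parity, ΔL, ΔJ).
(c)–(f): allowed.
(d)–(e): forbidden (parity).
(d)–(f): allowed.
(e)–(f): allowed.
Allowed pairs: 5 of 15.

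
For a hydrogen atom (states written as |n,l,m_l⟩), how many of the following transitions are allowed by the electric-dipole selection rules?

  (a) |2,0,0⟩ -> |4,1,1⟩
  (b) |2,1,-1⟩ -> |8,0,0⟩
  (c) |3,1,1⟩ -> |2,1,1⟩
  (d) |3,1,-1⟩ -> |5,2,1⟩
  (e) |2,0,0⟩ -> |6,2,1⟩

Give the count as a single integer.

(a) allowed
(b) allowed
(c) forbidden — Δl = +0 (E1 requires Δl = ±1)
(d) forbidden — Δm_l = +2 (E1 requires Δm_l = 0, ±1)
(e) forbidden — Δl = +2 (E1 requires Δl = ±1)
Total allowed: 2 of 5.

2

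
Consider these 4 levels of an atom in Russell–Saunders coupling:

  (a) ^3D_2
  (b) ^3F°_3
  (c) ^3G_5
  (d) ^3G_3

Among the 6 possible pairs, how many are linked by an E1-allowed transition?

2

(a)–(b): allowed.
(a)–(c): forbidden (parity, ΔL, ΔJ).
(a)–(d): forbidden (parity, ΔL).
(b)–(c): forbidden (ΔJ).
(b)–(d): allowed.
(c)–(d): forbidden (parity, ΔJ).
Allowed pairs: 2 of 6.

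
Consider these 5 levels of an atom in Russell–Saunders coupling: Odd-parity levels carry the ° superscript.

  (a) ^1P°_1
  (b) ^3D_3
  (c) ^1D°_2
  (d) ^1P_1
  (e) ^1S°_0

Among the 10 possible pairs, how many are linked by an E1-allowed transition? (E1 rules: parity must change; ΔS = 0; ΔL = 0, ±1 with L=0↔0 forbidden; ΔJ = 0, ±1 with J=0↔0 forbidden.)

(a)–(b): forbidden (ΔS, ΔJ).
(a)–(c): forbidden (parity).
(a)–(d): allowed.
(a)–(e): forbidden (parity).
(b)–(c): forbidden (ΔS).
(b)–(d): forbidden (parity, ΔS, ΔJ).
(b)–(e): forbidden (ΔS, ΔL, ΔJ).
(c)–(d): allowed.
(c)–(e): forbidden (parity, ΔL, ΔJ).
(d)–(e): allowed.
Allowed pairs: 3 of 10.

3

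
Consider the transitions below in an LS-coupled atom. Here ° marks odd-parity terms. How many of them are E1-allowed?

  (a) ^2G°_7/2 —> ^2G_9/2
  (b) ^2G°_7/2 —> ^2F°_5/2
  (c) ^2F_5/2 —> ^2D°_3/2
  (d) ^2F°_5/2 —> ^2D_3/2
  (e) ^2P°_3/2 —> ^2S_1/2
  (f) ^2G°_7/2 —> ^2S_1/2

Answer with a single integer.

(a) allowed
(b) forbidden (parity fails)
(c) allowed
(d) allowed
(e) allowed
(f) forbidden (ΔL, ΔJ fail)
Total allowed: 4 of 6.

4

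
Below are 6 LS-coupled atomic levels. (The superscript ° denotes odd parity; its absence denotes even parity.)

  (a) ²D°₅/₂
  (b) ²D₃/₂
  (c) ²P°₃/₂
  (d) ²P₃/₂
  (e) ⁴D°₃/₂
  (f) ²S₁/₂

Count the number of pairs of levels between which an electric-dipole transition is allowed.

(a)–(b): allowed.
(a)–(c): forbidden (parity).
(a)–(d): allowed.
(a)–(e): forbidden (parity, ΔS).
(a)–(f): forbidden (ΔL, ΔJ).
(b)–(c): allowed.
(b)–(d): forbidden (parity).
(b)–(e): forbidden (ΔS).
(b)–(f): forbidden (parity, ΔL).
(c)–(d): allowed.
(c)–(e): forbidden (parity, ΔS).
(c)–(f): allowed.
(d)–(e): forbidden (ΔS).
(d)–(f): forbidden (parity).
(e)–(f): forbidden (ΔS, ΔL).
Allowed pairs: 5 of 15.

5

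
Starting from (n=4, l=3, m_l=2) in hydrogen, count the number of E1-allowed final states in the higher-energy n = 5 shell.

E1 requires Δl = ±1, so l_f ∈ {2, 4}; with 0 ≤ l_f ≤ n_f−1 = 4, the allowed l_f values are {2, 4}.
For l_f = 2: m_f ∈ {m_i−1, m_i, m_i+1} ∩ [−2, 2] = {1, 2} → 2 states.
For l_f = 4: m_f ∈ {m_i−1, m_i, m_i+1} ∩ [−4, 4] = {1, 2, 3} → 3 states.
Total: 5.

5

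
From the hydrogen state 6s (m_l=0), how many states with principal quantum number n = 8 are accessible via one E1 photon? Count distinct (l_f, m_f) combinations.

E1 requires Δl = ±1, so l_f ∈ {-1, 1}; with 0 ≤ l_f ≤ n_f−1 = 7, the allowed l_f values are {1}.
For l_f = 1: m_f ∈ {m_i−1, m_i, m_i+1} ∩ [−1, 1] = {-1, 0, 1} → 3 states.
Total: 3.

3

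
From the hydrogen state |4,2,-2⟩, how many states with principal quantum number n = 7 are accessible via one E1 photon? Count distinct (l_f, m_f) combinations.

E1 requires Δl = ±1, so l_f ∈ {1, 3}; with 0 ≤ l_f ≤ n_f−1 = 6, the allowed l_f values are {1, 3}.
For l_f = 1: m_f ∈ {m_i−1, m_i, m_i+1} ∩ [−1, 1] = {-1} → 1 state.
For l_f = 3: m_f ∈ {m_i−1, m_i, m_i+1} ∩ [−3, 3] = {-3, -2, -1} → 3 states.
Total: 4.

4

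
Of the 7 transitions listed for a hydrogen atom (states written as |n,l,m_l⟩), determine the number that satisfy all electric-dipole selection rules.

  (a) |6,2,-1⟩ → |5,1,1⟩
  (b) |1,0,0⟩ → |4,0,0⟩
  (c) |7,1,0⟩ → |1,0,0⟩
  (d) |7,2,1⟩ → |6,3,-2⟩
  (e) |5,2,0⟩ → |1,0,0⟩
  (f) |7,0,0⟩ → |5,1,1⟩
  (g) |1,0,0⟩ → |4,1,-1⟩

(a) forbidden — Δm_l = +2 (E1 requires Δm_l = 0, ±1)
(b) forbidden — Δl = +0 (E1 requires Δl = ±1)
(c) allowed
(d) forbidden — Δm_l = -3 (E1 requires Δm_l = 0, ±1)
(e) forbidden — Δl = -2 (E1 requires Δl = ±1)
(f) allowed
(g) allowed
Total allowed: 3 of 7.

3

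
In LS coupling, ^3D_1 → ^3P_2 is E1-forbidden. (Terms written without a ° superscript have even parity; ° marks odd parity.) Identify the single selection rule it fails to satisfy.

parity

Reading off the term symbols: S 1→1, L 2→1, J 1→2, parity even→even.
ΔJ = 0, ±1 (not J=0↔0): J: 1 → 2, ΔJ = +1 — ✓.
ΔL = 0, ±1 (not L=0↔0): L: 2 → 1, ΔL = -1 — ✓.
ΔS = 0: S: 1 → 1 — ✓.
Parity must change: even → even — ✗.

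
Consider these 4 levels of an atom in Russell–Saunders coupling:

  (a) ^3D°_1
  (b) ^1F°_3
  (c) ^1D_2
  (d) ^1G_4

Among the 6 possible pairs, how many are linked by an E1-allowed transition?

2

(a)–(b): forbidden (parity, ΔS, ΔJ).
(a)–(c): forbidden (ΔS).
(a)–(d): forbidden (ΔS, ΔL, ΔJ).
(b)–(c): allowed.
(b)–(d): allowed.
(c)–(d): forbidden (parity, ΔL, ΔJ).
Allowed pairs: 2 of 6.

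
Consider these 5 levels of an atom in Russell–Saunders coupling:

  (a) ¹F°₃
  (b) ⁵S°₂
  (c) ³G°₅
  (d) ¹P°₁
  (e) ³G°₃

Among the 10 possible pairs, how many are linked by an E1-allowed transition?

(a)–(b): forbidden (parity, ΔS, ΔL).
(a)–(c): forbidden (parity, ΔS, ΔJ).
(a)–(d): forbidden (parity, ΔL, ΔJ).
(a)–(e): forbidden (parity, ΔS).
(b)–(c): forbidden (parity, ΔS, ΔL, ΔJ).
(b)–(d): forbidden (parity, ΔS).
(b)–(e): forbidden (parity, ΔS, ΔL).
(c)–(d): forbidden (parity, ΔS, ΔL, ΔJ).
(c)–(e): forbidden (parity, ΔJ).
(d)–(e): forbidden (parity, ΔS, ΔL, ΔJ).
Allowed pairs: 0 of 10.

0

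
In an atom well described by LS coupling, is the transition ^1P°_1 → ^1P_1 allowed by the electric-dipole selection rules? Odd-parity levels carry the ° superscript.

Parity must change: odd → even — passes.
ΔS = 0: S: 0 → 0 — passes.
ΔL = 0, ±1 (not L=0↔0): L: 1 → 1, ΔL = +0 — passes.
ΔJ = 0, ±1 (not J=0↔0): J: 1 → 1, ΔJ = +0 — passes.
All four E1 rules are satisfied.

allowed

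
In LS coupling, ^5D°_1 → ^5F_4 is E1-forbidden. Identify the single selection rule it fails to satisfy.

Parity must change: odd → even — ✓.
ΔS = 0: S: 2 → 2 — ✓.
ΔL = 0, ±1 (not L=0↔0): L: 2 → 3, ΔL = +1 — ✓.
ΔJ = 0, ±1 (not J=0↔0): J: 1 → 4, ΔJ = +3 — ✗.

the ΔJ = 0, ±1 rule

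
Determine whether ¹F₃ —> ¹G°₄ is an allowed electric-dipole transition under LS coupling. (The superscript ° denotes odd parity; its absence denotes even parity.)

Initial level: S=0, L=3, J=3, parity even. Final level: S=0, L=4, J=4, parity odd.
ΔL = 0, ±1 (not L=0↔0): L: 3 → 4, ΔL = +1 — ✓.
ΔS = 0: S: 0 → 0 — ✓.
Parity must change: even → odd — ✓.
ΔJ = 0, ±1 (not J=0↔0): J: 3 → 4, ΔJ = +1 — ✓.
All four E1 rules are satisfied.

allowed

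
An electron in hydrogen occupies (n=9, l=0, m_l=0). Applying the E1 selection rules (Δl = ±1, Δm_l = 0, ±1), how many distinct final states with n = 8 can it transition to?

E1 requires Δl = ±1, so l_f ∈ {-1, 1}; with 0 ≤ l_f ≤ n_f−1 = 7, the allowed l_f values are {1}.
For l_f = 1: m_f ∈ {m_i−1, m_i, m_i+1} ∩ [−1, 1] = {-1, 0, 1} → 3 states.
Total: 3.

3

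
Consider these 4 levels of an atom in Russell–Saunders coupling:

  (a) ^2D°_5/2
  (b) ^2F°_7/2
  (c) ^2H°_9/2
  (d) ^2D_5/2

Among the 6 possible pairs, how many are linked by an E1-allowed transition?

(a)–(b): forbidden (parity).
(a)–(c): forbidden (parity, ΔL, ΔJ).
(a)–(d): allowed.
(b)–(c): forbidden (parity, ΔL).
(b)–(d): allowed.
(c)–(d): forbidden (ΔL, ΔJ).
Allowed pairs: 2 of 6.

2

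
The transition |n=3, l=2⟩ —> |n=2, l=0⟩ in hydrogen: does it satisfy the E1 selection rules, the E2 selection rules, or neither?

Δl = 0 − 2 = -2; l_i + l_f = 2.
E1 (Δl = ±1): not satisfied.
E2 (Δl = 0,±2, l_i+l_f ≥ 2): satisfied.

E2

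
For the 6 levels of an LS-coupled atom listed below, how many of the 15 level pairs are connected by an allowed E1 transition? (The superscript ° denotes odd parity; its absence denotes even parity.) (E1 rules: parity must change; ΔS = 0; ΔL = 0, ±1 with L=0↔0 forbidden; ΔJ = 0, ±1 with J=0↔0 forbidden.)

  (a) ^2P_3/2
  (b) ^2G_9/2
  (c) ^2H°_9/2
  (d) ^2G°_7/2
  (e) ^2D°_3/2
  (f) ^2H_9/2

5

(a)–(b): forbidden (parity, ΔL, ΔJ).
(a)–(c): forbidden (ΔL, ΔJ).
(a)–(d): forbidden (ΔL, ΔJ).
(a)–(e): allowed.
(a)–(f): forbidden (parity, ΔL, ΔJ).
(b)–(c): allowed.
(b)–(d): allowed.
(b)–(e): forbidden (ΔL, ΔJ).
(b)–(f): forbidden (parity).
(c)–(d): forbidden (parity).
(c)–(e): forbidden (parity, ΔL, ΔJ).
(c)–(f): allowed.
(d)–(e): forbidden (parity, ΔL, ΔJ).
(d)–(f): allowed.
(e)–(f): forbidden (ΔL, ΔJ).
Allowed pairs: 5 of 15.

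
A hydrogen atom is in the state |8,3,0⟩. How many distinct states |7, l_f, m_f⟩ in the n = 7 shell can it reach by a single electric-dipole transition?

6

E1 requires Δl = ±1, so l_f ∈ {2, 4}; with 0 ≤ l_f ≤ n_f−1 = 6, the allowed l_f values are {2, 4}.
For l_f = 2: m_f ∈ {m_i−1, m_i, m_i+1} ∩ [−2, 2] = {-1, 0, 1} → 3 states.
For l_f = 4: m_f ∈ {m_i−1, m_i, m_i+1} ∩ [−4, 4] = {-1, 0, 1} → 3 states.
Total: 6.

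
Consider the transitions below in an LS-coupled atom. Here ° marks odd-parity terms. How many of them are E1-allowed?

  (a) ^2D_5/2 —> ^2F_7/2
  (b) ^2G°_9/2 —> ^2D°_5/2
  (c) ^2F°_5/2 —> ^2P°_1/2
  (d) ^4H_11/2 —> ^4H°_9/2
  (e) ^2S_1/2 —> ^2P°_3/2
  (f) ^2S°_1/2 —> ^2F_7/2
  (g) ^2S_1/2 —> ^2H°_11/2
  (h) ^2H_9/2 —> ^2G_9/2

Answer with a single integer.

2

(a) forbidden (parity fails)
(b) forbidden (parity, ΔL, ΔJ fail)
(c) forbidden (parity, ΔL, ΔJ fail)
(d) allowed
(e) allowed
(f) forbidden (ΔL, ΔJ fail)
(g) forbidden (ΔL, ΔJ fail)
(h) forbidden (parity fails)
Total allowed: 2 of 8.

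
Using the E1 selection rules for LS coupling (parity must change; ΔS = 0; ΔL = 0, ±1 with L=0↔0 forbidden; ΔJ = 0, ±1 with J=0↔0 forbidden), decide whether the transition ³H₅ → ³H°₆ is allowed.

ΔL = 0, ±1 (not L=0↔0): L: 5 → 5, ΔL = +0 — ok.
ΔS = 0: S: 1 → 1 — ok.
ΔJ = 0, ±1 (not J=0↔0): J: 5 → 6, ΔJ = +1 — ok.
Parity must change: even → odd — ok.
All four E1 rules are satisfied.

allowed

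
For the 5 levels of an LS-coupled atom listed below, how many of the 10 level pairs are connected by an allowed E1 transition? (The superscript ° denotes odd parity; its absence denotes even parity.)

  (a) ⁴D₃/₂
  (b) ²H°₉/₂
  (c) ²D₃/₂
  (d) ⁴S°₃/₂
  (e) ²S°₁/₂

0

(a)–(b): forbidden (ΔS, ΔL, ΔJ).
(a)–(c): forbidden (parity, ΔS).
(a)–(d): forbidden (ΔL).
(a)–(e): forbidden (ΔS, ΔL).
(b)–(c): forbidden (ΔL, ΔJ).
(b)–(d): forbidden (parity, ΔS, ΔL, ΔJ).
(b)–(e): forbidden (parity, ΔL, ΔJ).
(c)–(d): forbidden (ΔS, ΔL).
(c)–(e): forbidden (ΔL).
(d)–(e): forbidden (parity, ΔS, ΔL).
Allowed pairs: 0 of 10.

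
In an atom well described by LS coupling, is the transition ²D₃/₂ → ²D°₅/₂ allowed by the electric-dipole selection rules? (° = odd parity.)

Initial level: S=1/2, L=2, J=3/2, parity even. Final level: S=1/2, L=2, J=5/2, parity odd.
ΔJ = 0, ±1 (not J=0↔0): J: 3/2 → 5/2, ΔJ = +1 — passes.
Parity must change: even → odd — passes.
ΔS = 0: S: 1/2 → 1/2 — passes.
ΔL = 0, ±1 (not L=0↔0): L: 2 → 2, ΔL = +0 — passes.
All four E1 rules are satisfied.

allowed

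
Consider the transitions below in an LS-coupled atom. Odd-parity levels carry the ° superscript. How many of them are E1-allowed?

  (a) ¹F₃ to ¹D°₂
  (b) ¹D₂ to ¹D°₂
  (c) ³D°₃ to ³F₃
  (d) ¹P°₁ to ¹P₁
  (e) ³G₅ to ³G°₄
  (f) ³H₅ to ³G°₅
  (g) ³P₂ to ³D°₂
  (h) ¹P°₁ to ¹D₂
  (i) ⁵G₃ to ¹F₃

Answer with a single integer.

(a) allowed
(b) allowed
(c) allowed
(d) allowed
(e) allowed
(f) allowed
(g) allowed
(h) allowed
(i) forbidden (parity, ΔS fail)
Total allowed: 8 of 9.

8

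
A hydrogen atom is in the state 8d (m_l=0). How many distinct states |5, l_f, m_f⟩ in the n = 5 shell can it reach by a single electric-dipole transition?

6

E1 requires Δl = ±1, so l_f ∈ {1, 3}; with 0 ≤ l_f ≤ n_f−1 = 4, the allowed l_f values are {1, 3}.
For l_f = 1: m_f ∈ {m_i−1, m_i, m_i+1} ∩ [−1, 1] = {-1, 0, 1} → 3 states.
For l_f = 3: m_f ∈ {m_i−1, m_i, m_i+1} ∩ [−3, 3] = {-1, 0, 1} → 3 states.
Total: 6.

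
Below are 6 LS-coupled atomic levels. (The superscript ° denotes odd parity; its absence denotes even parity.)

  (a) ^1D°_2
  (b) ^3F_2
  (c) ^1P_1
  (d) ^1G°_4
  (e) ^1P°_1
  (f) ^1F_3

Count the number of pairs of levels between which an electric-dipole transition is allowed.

4

(a)–(b): forbidden (ΔS).
(a)–(c): allowed.
(a)–(d): forbidden (parity, ΔL, ΔJ).
(a)–(e): forbidden (parity).
(a)–(f): allowed.
(b)–(c): forbidden (parity, ΔS, ΔL).
(b)–(d): forbidden (ΔS, ΔJ).
(b)–(e): forbidden (ΔS, ΔL).
(b)–(f): forbidden (parity, ΔS).
(c)–(d): forbidden (ΔL, ΔJ).
(c)–(e): allowed.
(c)–(f): forbidden (parity, ΔL, ΔJ).
(d)–(e): forbidden (parity, ΔL, ΔJ).
(d)–(f): allowed.
(e)–(f): forbidden (ΔL, ΔJ).
Allowed pairs: 4 of 15.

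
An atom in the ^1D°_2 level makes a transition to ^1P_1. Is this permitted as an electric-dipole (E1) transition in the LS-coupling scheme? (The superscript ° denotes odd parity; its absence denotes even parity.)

allowed

Parity must change: odd → even — ✓.
ΔS = 0: S: 0 → 0 — ✓.
ΔL = 0, ±1 (not L=0↔0): L: 2 → 1, ΔL = -1 — ✓.
ΔJ = 0, ±1 (not J=0↔0): J: 2 → 1, ΔJ = -1 — ✓.
All four E1 rules are satisfied.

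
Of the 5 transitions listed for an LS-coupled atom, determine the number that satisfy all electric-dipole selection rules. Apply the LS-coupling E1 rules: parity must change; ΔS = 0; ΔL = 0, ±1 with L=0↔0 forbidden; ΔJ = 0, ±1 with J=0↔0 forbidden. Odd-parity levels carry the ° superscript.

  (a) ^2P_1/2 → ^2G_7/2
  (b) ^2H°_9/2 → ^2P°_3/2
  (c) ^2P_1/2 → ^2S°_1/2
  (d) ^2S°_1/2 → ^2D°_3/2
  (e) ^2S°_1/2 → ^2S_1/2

(a) forbidden (parity, ΔL, ΔJ fail)
(b) forbidden (parity, ΔL, ΔJ fail)
(c) allowed
(d) forbidden (parity, ΔL fail)
(e) forbidden (ΔL fails)
Total allowed: 1 of 5.

1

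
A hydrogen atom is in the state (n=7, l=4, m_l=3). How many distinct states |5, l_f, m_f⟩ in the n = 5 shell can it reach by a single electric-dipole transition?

E1 requires Δl = ±1, so l_f ∈ {3, 5}; with 0 ≤ l_f ≤ n_f−1 = 4, the allowed l_f values are {3}.
For l_f = 3: m_f ∈ {m_i−1, m_i, m_i+1} ∩ [−3, 3] = {2, 3} → 2 states.
Total: 2.

2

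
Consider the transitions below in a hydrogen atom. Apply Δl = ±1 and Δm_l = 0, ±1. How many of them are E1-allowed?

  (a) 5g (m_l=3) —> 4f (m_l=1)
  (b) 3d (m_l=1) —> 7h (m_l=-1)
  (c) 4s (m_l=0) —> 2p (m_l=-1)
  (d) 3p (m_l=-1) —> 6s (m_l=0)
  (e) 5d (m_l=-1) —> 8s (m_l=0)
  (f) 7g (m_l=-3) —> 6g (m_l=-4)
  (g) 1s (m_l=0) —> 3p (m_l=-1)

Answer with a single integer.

(a) forbidden — Δm_l = -2 (E1 requires Δm_l = 0, ±1)
(b) forbidden — Δl = +3 (E1 requires Δl = ±1); Δm_l = -2 (E1 requires Δm_l = 0, ±1)
(c) allowed
(d) allowed
(e) forbidden — Δl = -2 (E1 requires Δl = ±1)
(f) forbidden — Δl = +0 (E1 requires Δl = ±1)
(g) allowed
Total allowed: 3 of 7.

3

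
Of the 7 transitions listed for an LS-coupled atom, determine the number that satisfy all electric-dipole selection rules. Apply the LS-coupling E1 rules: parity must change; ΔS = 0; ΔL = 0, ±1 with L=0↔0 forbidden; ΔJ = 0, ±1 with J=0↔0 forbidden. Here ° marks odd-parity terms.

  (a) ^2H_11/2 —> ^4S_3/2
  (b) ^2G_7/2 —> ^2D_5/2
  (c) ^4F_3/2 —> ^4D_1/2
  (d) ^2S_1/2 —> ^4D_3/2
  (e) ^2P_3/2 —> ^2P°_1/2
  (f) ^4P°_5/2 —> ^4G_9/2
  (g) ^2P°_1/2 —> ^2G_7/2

(a) forbidden (parity, ΔS, ΔL, ΔJ fail)
(b) forbidden (parity, ΔL fail)
(c) forbidden (parity fails)
(d) forbidden (parity, ΔS, ΔL fail)
(e) allowed
(f) forbidden (ΔL, ΔJ fail)
(g) forbidden (ΔL, ΔJ fail)
Total allowed: 1 of 7.

1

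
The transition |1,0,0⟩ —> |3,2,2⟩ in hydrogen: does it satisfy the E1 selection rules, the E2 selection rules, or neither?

Δl = 2 − 0 = +2; l_i + l_f = 2.
Δm_l = +2.
E1 (Δl = ±1, |Δm_l| ≤ 1): not satisfied.
E2 (Δl = 0,±2, l_i+l_f ≥ 2, |Δm_l| ≤ 2): satisfied.

E2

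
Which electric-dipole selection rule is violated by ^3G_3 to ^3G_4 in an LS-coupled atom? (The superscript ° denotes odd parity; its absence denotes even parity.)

Parity must change: even → even — violated.
ΔS = 0: S: 1 → 1 — satisfied.
ΔL = 0, ±1 (not L=0↔0): L: 4 → 4, ΔL = +0 — satisfied.
ΔJ = 0, ±1 (not J=0↔0): J: 3 → 4, ΔJ = +1 — satisfied.

parity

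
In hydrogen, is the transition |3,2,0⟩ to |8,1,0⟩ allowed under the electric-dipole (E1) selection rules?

Δl = 1 − 2 = -1; the E1 rule Δl = ±1 is passes.
m_l: 0 → 0 (Δm_l = +0). |Δm_l| ≤ 1 passes.
All E1 selection rules are satisfied.

allowed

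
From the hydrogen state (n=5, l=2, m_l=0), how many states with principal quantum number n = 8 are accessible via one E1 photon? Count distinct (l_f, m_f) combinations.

6

E1 requires Δl = ±1, so l_f ∈ {1, 3}; with 0 ≤ l_f ≤ n_f−1 = 7, the allowed l_f values are {1, 3}.
For l_f = 1: m_f ∈ {m_i−1, m_i, m_i+1} ∩ [−1, 1] = {-1, 0, 1} → 3 states.
For l_f = 3: m_f ∈ {m_i−1, m_i, m_i+1} ∩ [−3, 3] = {-1, 0, 1} → 3 states.
Total: 6.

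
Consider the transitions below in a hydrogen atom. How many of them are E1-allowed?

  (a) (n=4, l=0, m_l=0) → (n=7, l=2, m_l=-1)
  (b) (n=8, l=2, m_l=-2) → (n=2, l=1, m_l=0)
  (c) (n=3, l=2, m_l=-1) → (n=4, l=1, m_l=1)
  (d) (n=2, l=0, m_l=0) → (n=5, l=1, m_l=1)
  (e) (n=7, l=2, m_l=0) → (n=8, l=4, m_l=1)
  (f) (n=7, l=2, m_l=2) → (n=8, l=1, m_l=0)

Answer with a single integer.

1

(a) forbidden — Δl = +2 (E1 requires Δl = ±1)
(b) forbidden — Δm_l = +2 (E1 requires Δm_l = 0, ±1)
(c) forbidden — Δm_l = +2 (E1 requires Δm_l = 0, ±1)
(d) allowed
(e) forbidden — Δl = +2 (E1 requires Δl = ±1)
(f) forbidden — Δm_l = -2 (E1 requires Δm_l = 0, ±1)
Total allowed: 1 of 6.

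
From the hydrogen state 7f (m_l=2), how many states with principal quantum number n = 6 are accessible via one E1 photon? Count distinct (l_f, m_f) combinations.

5

E1 requires Δl = ±1, so l_f ∈ {2, 4}; with 0 ≤ l_f ≤ n_f−1 = 5, the allowed l_f values are {2, 4}.
For l_f = 2: m_f ∈ {m_i−1, m_i, m_i+1} ∩ [−2, 2] = {1, 2} → 2 states.
For l_f = 4: m_f ∈ {m_i−1, m_i, m_i+1} ∩ [−4, 4] = {1, 2, 3} → 3 states.
Total: 5.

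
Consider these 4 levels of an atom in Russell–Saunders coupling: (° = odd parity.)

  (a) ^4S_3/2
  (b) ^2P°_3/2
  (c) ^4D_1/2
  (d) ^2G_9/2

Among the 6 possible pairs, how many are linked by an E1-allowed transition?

(a)–(b): forbidden (ΔS).
(a)–(c): forbidden (parity, ΔL).
(a)–(d): forbidden (parity, ΔS, ΔL, ΔJ).
(b)–(c): forbidden (ΔS).
(b)–(d): forbidden (ΔL, ΔJ).
(c)–(d): forbidden (parity, ΔS, ΔL, ΔJ).
Allowed pairs: 0 of 6.

0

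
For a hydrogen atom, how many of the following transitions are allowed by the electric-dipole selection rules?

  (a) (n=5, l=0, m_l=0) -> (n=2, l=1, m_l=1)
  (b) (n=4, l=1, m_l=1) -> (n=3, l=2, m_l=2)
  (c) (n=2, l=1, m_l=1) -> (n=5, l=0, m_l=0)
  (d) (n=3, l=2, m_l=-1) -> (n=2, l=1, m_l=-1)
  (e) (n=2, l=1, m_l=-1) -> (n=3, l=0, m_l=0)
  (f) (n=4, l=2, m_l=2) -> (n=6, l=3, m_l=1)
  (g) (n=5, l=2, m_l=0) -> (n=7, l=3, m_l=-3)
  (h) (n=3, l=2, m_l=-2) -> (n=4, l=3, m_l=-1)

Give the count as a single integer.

(a) allowed
(b) allowed
(c) allowed
(d) allowed
(e) allowed
(f) allowed
(g) forbidden — Δm_l = -3 (E1 requires Δm_l = 0, ±1)
(h) allowed
Total allowed: 7 of 8.

7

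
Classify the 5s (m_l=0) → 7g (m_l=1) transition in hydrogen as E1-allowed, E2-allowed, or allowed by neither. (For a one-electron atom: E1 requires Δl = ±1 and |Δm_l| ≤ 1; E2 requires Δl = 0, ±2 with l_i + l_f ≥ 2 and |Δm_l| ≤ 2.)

neither

Δl = 4 − 0 = +4; l_i + l_f = 4.
Δm_l = +1.
E1 (Δl = ±1, |Δm_l| ≤ 1): not satisfied.
E2 (Δl = 0,±2, l_i+l_f ≥ 2, |Δm_l| ≤ 2): not satisfied.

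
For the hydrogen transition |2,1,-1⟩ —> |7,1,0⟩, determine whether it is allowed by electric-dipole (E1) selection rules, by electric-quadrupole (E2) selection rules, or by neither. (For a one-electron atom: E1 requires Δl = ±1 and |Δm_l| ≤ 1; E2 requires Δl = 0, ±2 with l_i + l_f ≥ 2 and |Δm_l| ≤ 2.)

Δl = 1 − 1 = +0; l_i + l_f = 2.
Δm_l = +1.
E1 (Δl = ±1, |Δm_l| ≤ 1): not satisfied.
E2 (Δl = 0,±2, l_i+l_f ≥ 2, |Δm_l| ≤ 2): satisfied.

E2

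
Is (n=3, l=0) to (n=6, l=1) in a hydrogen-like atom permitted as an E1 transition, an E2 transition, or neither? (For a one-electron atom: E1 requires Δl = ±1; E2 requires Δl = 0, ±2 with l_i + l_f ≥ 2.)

E1

Δl = 1 − 0 = +1; l_i + l_f = 1.
E1 (Δl = ±1): satisfied.
E2 (Δl = 0,±2, l_i+l_f ≥ 2): not satisfied.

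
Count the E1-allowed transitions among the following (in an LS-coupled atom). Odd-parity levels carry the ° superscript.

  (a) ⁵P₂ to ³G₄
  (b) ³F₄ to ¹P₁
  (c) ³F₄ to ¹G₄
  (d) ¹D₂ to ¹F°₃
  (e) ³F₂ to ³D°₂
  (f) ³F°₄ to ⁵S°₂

(a) forbidden (parity, ΔS, ΔL, ΔJ fail)
(b) forbidden (parity, ΔS, ΔL, ΔJ fail)
(c) forbidden (parity, ΔS fail)
(d) allowed
(e) allowed
(f) forbidden (parity, ΔS, ΔL, ΔJ fail)
Total allowed: 2 of 6.

2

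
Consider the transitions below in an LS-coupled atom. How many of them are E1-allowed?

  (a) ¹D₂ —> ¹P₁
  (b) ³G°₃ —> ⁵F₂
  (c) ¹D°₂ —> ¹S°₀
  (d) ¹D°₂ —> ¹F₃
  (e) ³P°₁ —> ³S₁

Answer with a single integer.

2

(a) forbidden (parity fails)
(b) forbidden (ΔS fails)
(c) forbidden (parity, ΔL, ΔJ fail)
(d) allowed
(e) allowed
Total allowed: 2 of 5.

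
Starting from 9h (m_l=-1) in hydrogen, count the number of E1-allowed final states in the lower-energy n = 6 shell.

3

E1 requires Δl = ±1, so l_f ∈ {4, 6}; with 0 ≤ l_f ≤ n_f−1 = 5, the allowed l_f values are {4}.
For l_f = 4: m_f ∈ {m_i−1, m_i, m_i+1} ∩ [−4, 4] = {-2, -1, 0} → 3 states.
Total: 3.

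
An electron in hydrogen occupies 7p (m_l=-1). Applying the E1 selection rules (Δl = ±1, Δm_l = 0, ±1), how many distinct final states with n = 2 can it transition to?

E1 requires Δl = ±1, so l_f ∈ {0, 2}; with 0 ≤ l_f ≤ n_f−1 = 1, the allowed l_f values are {0}.
For l_f = 0: m_f ∈ {m_i−1, m_i, m_i+1} ∩ [−0, 0] = {0} → 1 state.
Total: 1.

1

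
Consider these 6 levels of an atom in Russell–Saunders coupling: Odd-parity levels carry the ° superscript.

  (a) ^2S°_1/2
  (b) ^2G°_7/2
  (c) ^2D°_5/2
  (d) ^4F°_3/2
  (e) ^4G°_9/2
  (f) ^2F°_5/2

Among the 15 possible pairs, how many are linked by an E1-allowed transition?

0

(a)–(b): forbidden (parity, ΔL, ΔJ).
(a)–(c): forbidden (parity, ΔL, ΔJ).
(a)–(d): forbidden (parity, ΔS, ΔL).
(a)–(e): forbidden (parity, ΔS, ΔL, ΔJ).
(a)–(f): forbidden (parity, ΔL, ΔJ).
(b)–(c): forbidden (parity, ΔL).
(b)–(d): forbidden (parity, ΔS, ΔJ).
(b)–(e): forbidden (parity, ΔS).
(b)–(f): forbidden (parity).
(c)–(d): forbidden (parity, ΔS).
(c)–(e): forbidden (parity, ΔS, ΔL, ΔJ).
(c)–(f): forbidden (parity).
(d)–(e): forbidden (parity, ΔJ).
(d)–(f): forbidden (parity, ΔS).
(e)–(f): forbidden (parity, ΔS, ΔJ).
Allowed pairs: 0 of 15.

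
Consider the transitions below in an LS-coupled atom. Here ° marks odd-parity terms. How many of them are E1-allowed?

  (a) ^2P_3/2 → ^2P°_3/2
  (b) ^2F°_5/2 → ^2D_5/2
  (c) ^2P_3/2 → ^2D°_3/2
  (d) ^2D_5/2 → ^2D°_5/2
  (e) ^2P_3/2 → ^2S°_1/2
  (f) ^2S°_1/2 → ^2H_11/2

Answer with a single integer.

(a) allowed
(b) allowed
(c) allowed
(d) allowed
(e) allowed
(f) forbidden (ΔL, ΔJ fail)
Total allowed: 5 of 6.

5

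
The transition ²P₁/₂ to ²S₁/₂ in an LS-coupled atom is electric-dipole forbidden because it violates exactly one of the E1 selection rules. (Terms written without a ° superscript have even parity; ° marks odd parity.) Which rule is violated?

parity

Reading off the term symbols: S 1/2→1/2, L 1→0, J 1/2→1/2, parity even→even.
Parity must change: even → even — fails.
ΔS = 0: S: 1/2 → 1/2 — passes.
ΔL = 0, ±1 (not L=0↔0): L: 1 → 0, ΔL = -1 — passes.
ΔJ = 0, ±1 (not J=0↔0): J: 1/2 → 1/2, ΔJ = +0 — passes.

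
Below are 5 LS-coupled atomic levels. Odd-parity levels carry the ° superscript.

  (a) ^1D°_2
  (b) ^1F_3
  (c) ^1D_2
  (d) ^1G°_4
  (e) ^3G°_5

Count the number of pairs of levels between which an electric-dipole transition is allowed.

(a)–(b): allowed.
(a)–(c): allowed.
(a)–(d): forbidden (parity, ΔL, ΔJ).
(a)–(e): forbidden (parity, ΔS, ΔL, ΔJ).
(b)–(c): forbidden (parity).
(b)–(d): allowed.
(b)–(e): forbidden (ΔS, ΔJ).
(c)–(d): forbidden (ΔL, ΔJ).
(c)–(e): forbidden (ΔS, ΔL, ΔJ).
(d)–(e): forbidden (parity, ΔS).
Allowed pairs: 3 of 10.

3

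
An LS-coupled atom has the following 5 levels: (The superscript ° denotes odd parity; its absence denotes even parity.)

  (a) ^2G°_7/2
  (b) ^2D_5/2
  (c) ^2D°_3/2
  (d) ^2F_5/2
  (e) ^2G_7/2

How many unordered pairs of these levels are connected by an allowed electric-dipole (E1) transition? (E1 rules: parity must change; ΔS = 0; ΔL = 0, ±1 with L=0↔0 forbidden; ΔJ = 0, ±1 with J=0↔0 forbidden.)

4

(a)–(b): forbidden (ΔL).
(a)–(c): forbidden (parity, ΔL, ΔJ).
(a)–(d): allowed.
(a)–(e): allowed.
(b)–(c): allowed.
(b)–(d): forbidden (parity).
(b)–(e): forbidden (parity, ΔL).
(c)–(d): allowed.
(c)–(e): forbidden (ΔL, ΔJ).
(d)–(e): forbidden (parity).
Allowed pairs: 4 of 10.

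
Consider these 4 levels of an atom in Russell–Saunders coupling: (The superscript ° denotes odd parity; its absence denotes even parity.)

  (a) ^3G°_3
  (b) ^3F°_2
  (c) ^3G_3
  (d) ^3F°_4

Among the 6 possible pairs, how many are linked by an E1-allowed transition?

(a)–(b): forbidden (parity).
(a)–(c): allowed.
(a)–(d): forbidden (parity).
(b)–(c): allowed.
(b)–(d): forbidden (parity, ΔJ).
(c)–(d): allowed.
Allowed pairs: 3 of 6.

3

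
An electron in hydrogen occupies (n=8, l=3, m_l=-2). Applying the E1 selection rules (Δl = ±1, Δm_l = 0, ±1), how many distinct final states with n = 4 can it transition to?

E1 requires Δl = ±1, so l_f ∈ {2, 4}; with 0 ≤ l_f ≤ n_f−1 = 3, the allowed l_f values are {2}.
For l_f = 2: m_f ∈ {m_i−1, m_i, m_i+1} ∩ [−2, 2] = {-2, -1} → 2 states.
Total: 2.

2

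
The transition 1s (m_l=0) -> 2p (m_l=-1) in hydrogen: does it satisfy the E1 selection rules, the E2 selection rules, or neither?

Δl = 1 − 0 = +1; l_i + l_f = 1.
Δm_l = -1.
E1 (Δl = ±1, |Δm_l| ≤ 1): satisfied.
E2 (Δl = 0,±2, l_i+l_f ≥ 2, |Δm_l| ≤ 2): not satisfied.

E1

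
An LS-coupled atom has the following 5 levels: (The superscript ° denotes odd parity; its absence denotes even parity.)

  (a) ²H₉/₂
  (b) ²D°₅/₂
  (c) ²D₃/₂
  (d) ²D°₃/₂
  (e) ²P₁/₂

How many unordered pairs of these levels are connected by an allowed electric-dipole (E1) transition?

(a)–(b): forbidden (ΔL, ΔJ).
(a)–(c): forbidden (parity, ΔL, ΔJ).
(a)–(d): forbidden (ΔL, ΔJ).
(a)–(e): forbidden (parity, ΔL, ΔJ).
(b)–(c): allowed.
(b)–(d): forbidden (parity).
(b)–(e): forbidden (ΔJ).
(c)–(d): allowed.
(c)–(e): forbidden (parity).
(d)–(e): allowed.
Allowed pairs: 3 of 10.

3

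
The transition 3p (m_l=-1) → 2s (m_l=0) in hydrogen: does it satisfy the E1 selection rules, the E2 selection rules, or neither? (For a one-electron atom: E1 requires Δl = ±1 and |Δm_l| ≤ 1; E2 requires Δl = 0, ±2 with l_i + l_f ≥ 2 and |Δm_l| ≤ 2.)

Δl = 0 − 1 = -1; l_i + l_f = 1.
Δm_l = +1.
E1 (Δl = ±1, |Δm_l| ≤ 1): satisfied.
E2 (Δl = 0,±2, l_i+l_f ≥ 2, |Δm_l| ≤ 2): not satisfied.

E1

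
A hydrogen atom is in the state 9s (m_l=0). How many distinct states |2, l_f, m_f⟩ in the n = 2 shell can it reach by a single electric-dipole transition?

3

E1 requires Δl = ±1, so l_f ∈ {-1, 1}; with 0 ≤ l_f ≤ n_f−1 = 1, the allowed l_f values are {1}.
For l_f = 1: m_f ∈ {m_i−1, m_i, m_i+1} ∩ [−1, 1] = {-1, 0, 1} → 3 states.
Total: 3.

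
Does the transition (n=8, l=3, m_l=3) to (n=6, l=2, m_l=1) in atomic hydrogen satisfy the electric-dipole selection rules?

forbidden

Initial l = 3, final l = 2, so Δl = -1. E1 requires Δl = ±1: satisfied.
m_l: 3 → 1 (Δm_l = -2). |Δm_l| ≤ 1 violated.
The transition is electric-dipole forbidden.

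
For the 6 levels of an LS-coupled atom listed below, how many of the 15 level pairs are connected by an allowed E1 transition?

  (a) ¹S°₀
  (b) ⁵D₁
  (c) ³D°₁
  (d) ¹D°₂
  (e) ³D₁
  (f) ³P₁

2

(a)–(b): forbidden (ΔS, ΔL).
(a)–(c): forbidden (parity, ΔS, ΔL).
(a)–(d): forbidden (parity, ΔL, ΔJ).
(a)–(e): forbidden (ΔS, ΔL).
(a)–(f): forbidden (ΔS).
(b)–(c): forbidden (ΔS).
(b)–(d): forbidden (ΔS).
(b)–(e): forbidden (parity, ΔS).
(b)–(f): forbidden (parity, ΔS).
(c)–(d): forbidden (parity, ΔS).
(c)–(e): allowed.
(c)–(f): allowed.
(d)–(e): forbidden (ΔS).
(d)–(f): forbidden (ΔS).
(e)–(f): forbidden (parity).
Allowed pairs: 2 of 15.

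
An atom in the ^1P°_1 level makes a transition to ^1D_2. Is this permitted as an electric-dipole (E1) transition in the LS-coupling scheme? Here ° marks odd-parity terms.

Reading off the term symbols: S 0→0, L 1→2, J 1→2, parity odd→even.
Parity must change: odd → even — ok.
ΔS = 0: S: 0 → 0 — ok.
ΔL = 0, ±1 (not L=0↔0): L: 1 → 2, ΔL = +1 — ok.
ΔJ = 0, ±1 (not J=0↔0): J: 1 → 2, ΔJ = +1 — ok.
All four E1 rules are satisfied.

allowed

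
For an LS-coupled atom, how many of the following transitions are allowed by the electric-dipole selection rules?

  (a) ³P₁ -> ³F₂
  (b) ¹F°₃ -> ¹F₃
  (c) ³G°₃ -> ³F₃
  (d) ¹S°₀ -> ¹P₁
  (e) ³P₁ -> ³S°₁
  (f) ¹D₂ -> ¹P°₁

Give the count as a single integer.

5

(a) forbidden (parity, ΔL fail)
(b) allowed
(c) allowed
(d) allowed
(e) allowed
(f) allowed
Total allowed: 5 of 6.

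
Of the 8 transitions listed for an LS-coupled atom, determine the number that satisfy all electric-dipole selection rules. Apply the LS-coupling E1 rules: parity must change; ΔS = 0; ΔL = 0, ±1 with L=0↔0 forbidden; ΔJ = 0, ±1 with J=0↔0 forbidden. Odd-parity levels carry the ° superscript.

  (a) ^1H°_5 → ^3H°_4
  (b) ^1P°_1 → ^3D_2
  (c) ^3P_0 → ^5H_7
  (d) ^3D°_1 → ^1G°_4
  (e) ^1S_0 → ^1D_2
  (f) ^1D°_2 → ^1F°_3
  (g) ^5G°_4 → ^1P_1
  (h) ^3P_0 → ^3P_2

0

(a) forbidden (parity, ΔS fail)
(b) forbidden (ΔS fails)
(c) forbidden (parity, ΔS, ΔL, ΔJ fail)
(d) forbidden (parity, ΔS, ΔL, ΔJ fail)
(e) forbidden (parity, ΔL, ΔJ fail)
(f) forbidden (parity fails)
(g) forbidden (ΔS, ΔL, ΔJ fail)
(h) forbidden (parity, ΔJ fail)
Total allowed: 0 of 8.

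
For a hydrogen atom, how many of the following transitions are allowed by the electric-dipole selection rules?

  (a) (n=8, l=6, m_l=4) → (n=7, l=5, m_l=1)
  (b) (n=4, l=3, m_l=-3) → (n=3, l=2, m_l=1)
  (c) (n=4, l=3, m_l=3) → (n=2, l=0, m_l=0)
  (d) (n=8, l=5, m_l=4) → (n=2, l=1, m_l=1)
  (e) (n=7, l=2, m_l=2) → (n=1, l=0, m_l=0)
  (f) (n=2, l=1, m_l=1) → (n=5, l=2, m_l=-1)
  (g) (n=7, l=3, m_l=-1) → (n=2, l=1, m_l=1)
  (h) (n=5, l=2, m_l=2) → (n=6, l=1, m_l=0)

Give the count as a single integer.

(a) forbidden — Δm_l = -3 (E1 requires Δm_l = 0, ±1)
(b) forbidden — Δm_l = +4 (E1 requires Δm_l = 0, ±1)
(c) forbidden — Δl = -3 (E1 requires Δl = ±1); Δm_l = -3 (E1 requires Δm_l = 0, ±1)
(d) forbidden — Δl = -4 (E1 requires Δl = ±1); Δm_l = -3 (E1 requires Δm_l = 0, ±1)
(e) forbidden — Δl = -2 (E1 requires Δl = ±1); Δm_l = -2 (E1 requires Δm_l = 0, ±1)
(f) forbidden — Δm_l = -2 (E1 requires Δm_l = 0, ±1)
(g) forbidden — Δl = -2 (E1 requires Δl = ±1); Δm_l = +2 (E1 requires Δm_l = 0, ±1)
(h) forbidden — Δm_l = -2 (E1 requires Δm_l = 0, ±1)
Total allowed: 0 of 8.

0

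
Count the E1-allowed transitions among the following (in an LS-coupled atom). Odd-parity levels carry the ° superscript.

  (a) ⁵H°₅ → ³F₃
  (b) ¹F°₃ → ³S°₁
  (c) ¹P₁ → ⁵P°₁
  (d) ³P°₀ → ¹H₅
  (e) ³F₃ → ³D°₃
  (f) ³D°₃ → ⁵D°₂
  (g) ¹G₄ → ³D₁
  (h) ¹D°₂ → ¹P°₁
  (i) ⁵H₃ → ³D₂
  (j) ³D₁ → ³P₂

1

(a) forbidden (ΔS, ΔL, ΔJ fail)
(b) forbidden (parity, ΔS, ΔL, ΔJ fail)
(c) forbidden (ΔS fails)
(d) forbidden (ΔS, ΔL, ΔJ fail)
(e) allowed
(f) forbidden (parity, ΔS fail)
(g) forbidden (parity, ΔS, ΔL, ΔJ fail)
(h) forbidden (parity fails)
(i) forbidden (parity, ΔS, ΔL fail)
(j) forbidden (parity fails)
Total allowed: 1 of 10.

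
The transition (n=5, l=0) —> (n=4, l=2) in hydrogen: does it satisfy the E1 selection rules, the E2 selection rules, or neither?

Δl = 2 − 0 = +2; l_i + l_f = 2.
E1 (Δl = ±1): not satisfied.
E2 (Δl = 0,±2, l_i+l_f ≥ 2): satisfied.

E2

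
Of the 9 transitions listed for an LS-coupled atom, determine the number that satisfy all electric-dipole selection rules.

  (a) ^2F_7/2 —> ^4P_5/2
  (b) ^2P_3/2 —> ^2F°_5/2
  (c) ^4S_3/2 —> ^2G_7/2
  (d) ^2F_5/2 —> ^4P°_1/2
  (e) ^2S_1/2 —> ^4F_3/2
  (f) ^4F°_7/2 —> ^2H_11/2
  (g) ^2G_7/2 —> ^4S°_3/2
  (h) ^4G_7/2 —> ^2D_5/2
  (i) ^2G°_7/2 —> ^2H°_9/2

0

(a) forbidden (parity, ΔS, ΔL fail)
(b) forbidden (ΔL fails)
(c) forbidden (parity, ΔS, ΔL, ΔJ fail)
(d) forbidden (ΔS, ΔL, ΔJ fail)
(e) forbidden (parity, ΔS, ΔL fail)
(f) forbidden (ΔS, ΔL, ΔJ fail)
(g) forbidden (ΔS, ΔL, ΔJ fail)
(h) forbidden (parity, ΔS, ΔL fail)
(i) forbidden (parity fails)
Total allowed: 0 of 9.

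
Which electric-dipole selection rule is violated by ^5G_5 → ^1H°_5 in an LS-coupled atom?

the ΔS = 0 rule

Initial level: S=2, L=4, J=5, parity even. Final level: S=0, L=5, J=5, parity odd.
ΔL = 0, ±1 (not L=0↔0): L: 4 → 5, ΔL = +1 — ✓.
ΔJ = 0, ±1 (not J=0↔0): J: 5 → 5, ΔJ = +0 — ✓.
Parity must change: even → odd — ✓.
ΔS = 0: S: 2 → 0 — ✗.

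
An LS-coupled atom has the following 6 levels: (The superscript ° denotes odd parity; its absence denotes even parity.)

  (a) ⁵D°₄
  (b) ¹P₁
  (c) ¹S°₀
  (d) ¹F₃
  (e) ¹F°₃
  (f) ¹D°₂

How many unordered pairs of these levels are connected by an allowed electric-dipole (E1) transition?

4

(a)–(b): forbidden (ΔS, ΔJ).
(a)–(c): forbidden (parity, ΔS, ΔL, ΔJ).
(a)–(d): forbidden (ΔS).
(a)–(e): forbidden (parity, ΔS).
(a)–(f): forbidden (parity, ΔS, ΔJ).
(b)–(c): allowed.
(b)–(d): forbidden (parity, ΔL, ΔJ).
(b)–(e): forbidden (ΔL, ΔJ).
(b)–(f): allowed.
(c)–(d): forbidden (ΔL, ΔJ).
(c)–(e): forbidden (parity, ΔL, ΔJ).
(c)–(f): forbidden (parity, ΔL, ΔJ).
(d)–(e): allowed.
(d)–(f): allowed.
(e)–(f): forbidden (parity).
Allowed pairs: 4 of 15.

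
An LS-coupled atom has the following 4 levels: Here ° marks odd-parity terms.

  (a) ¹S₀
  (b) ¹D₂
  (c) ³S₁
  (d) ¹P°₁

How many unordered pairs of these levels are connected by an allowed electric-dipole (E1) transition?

2

(a)–(b): forbidden (parity, ΔL, ΔJ).
(a)–(c): forbidden (parity, ΔS, ΔL).
(a)–(d): allowed.
(b)–(c): forbidden (parity, ΔS, ΔL).
(b)–(d): allowed.
(c)–(d): forbidden (ΔS).
Allowed pairs: 2 of 6.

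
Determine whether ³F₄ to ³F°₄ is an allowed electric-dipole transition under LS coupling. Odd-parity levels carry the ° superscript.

Reading off the term symbols: S 1→1, L 3→3, J 4→4, parity even→odd.
Parity must change: even → odd — passes.
ΔS = 0: S: 1 → 1 — passes.
ΔL = 0, ±1 (not L=0↔0): L: 3 → 3, ΔL = +0 — passes.
ΔJ = 0, ±1 (not J=0↔0): J: 4 → 4, ΔJ = +0 — passes.
All four E1 rules are satisfied.

allowed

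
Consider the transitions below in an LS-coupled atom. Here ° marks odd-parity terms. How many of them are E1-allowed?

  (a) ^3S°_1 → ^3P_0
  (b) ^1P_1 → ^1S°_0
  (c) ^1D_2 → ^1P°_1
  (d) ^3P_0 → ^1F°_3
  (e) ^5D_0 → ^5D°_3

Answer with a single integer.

3

(a) allowed
(b) allowed
(c) allowed
(d) forbidden (ΔS, ΔL, ΔJ fail)
(e) forbidden (ΔJ fails)
Total allowed: 3 of 5.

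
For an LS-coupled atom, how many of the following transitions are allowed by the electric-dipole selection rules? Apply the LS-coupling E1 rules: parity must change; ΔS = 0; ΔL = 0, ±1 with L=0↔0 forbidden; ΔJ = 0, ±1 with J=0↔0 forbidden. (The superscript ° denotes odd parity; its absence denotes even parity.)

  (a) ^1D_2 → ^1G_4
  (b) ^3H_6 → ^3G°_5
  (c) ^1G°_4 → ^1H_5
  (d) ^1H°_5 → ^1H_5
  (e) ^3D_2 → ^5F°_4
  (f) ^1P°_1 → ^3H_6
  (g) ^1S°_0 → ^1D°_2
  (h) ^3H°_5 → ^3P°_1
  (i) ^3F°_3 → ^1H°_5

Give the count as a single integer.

3

(a) forbidden (parity, ΔL, ΔJ fail)
(b) allowed
(c) allowed
(d) allowed
(e) forbidden (ΔS, ΔJ fail)
(f) forbidden (ΔS, ΔL, ΔJ fail)
(g) forbidden (parity, ΔL, ΔJ fail)
(h) forbidden (parity, ΔL, ΔJ fail)
(i) forbidden (parity, ΔS, ΔL, ΔJ fail)
Total allowed: 3 of 9.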